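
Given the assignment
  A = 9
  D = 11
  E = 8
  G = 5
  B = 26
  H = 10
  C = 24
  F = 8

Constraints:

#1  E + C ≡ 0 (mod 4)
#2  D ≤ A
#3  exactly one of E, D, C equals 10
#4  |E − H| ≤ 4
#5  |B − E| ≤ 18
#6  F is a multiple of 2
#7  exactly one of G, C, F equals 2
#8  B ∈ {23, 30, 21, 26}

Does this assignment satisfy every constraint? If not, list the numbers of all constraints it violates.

Violated: 2, 3, and 7.

#1 E + C = 32; 32 mod 4 = 0 — holds.
#2 D = 11, A = 9; 11 > 9 (want ≤) — fails.
#3 E=8, D=11, C=24; 0 of them equal 10, not exactly one — fails.
#4 |8 − 10| = 2; 2 ≤ 4 — holds.
#5 |26 − 8| = 18; 18 ≤ 18 — holds.
#6 8 / 2 = 4, so 2 divides 8 — holds.
#7 G=5, C=24, F=8; 0 of them equal 2, not exactly one — fails.
#8 B = 26 is in {23, 30, 21, 26} — holds.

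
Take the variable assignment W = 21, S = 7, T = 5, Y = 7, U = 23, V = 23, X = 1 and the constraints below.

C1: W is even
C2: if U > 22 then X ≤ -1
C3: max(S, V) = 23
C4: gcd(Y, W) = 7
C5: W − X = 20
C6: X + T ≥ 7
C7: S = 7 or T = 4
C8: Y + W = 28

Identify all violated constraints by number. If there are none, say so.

Constraints 1, 2, and 6 do not hold.

C1: W = 21 is odd  no
C2: U = 23 > 22, so we need X ≤ -1; but X = 1 > -1  no
C3: max(7, 23) = 23  yes
C4: gcd(7, 21) = 7  yes
C5: W − X = 21 − 1 = 20  yes
C6: X + T = 1 + 5 = 6; 6 < 7, bound 7 not met  no
C7: S = 7 = 7 (first disjunct)  yes
C8: Y + W = 7 + 21 = 28  yes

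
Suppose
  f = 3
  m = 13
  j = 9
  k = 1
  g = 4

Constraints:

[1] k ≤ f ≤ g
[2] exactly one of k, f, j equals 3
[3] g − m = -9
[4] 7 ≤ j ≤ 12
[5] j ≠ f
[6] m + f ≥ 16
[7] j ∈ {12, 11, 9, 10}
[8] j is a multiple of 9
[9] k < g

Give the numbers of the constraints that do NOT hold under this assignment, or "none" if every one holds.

The assignment satisfies every constraint.

[1] values 1 ≤ 3 ≤ 4 — holds.
[2] k=1, f=3, j=9; 1 of them equals 3 — holds.
[3] g − m = 4 − 13 = -9 — holds.
[4] j = 9 lies in [7, 12] — holds.
[5] j = 9, f = 3; distinct — holds.
[6] m + f = 13 + 3 = 16; 16 ≥ 16 — holds.
[7] j = 9 is in {12, 11, 9, 10} — holds.
[8] 9 / 9 = 1, so 9 divides 9 — holds.
[9] k = 1, g = 4; 1 < 4 — holds.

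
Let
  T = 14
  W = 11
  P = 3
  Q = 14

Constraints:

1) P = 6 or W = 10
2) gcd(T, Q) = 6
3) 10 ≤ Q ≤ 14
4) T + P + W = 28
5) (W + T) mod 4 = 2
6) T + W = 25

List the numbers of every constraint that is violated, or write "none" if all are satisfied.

1) P = 3 ≠ 6 and W = 11 ≠ 10; both disjuncts false  no
2) gcd(14, 14) = 14, not 6  no
3) Q = 14 lies in [10, 14]  yes
4) T + P + W = 14 + 3 + 11 = 28  yes
5) W + T = 25; 25 mod 4 = 1, not 2  no
6) T + W = 14 + 11 = 25  yes

No — constraints 1, 2, and 5 are not satisfied.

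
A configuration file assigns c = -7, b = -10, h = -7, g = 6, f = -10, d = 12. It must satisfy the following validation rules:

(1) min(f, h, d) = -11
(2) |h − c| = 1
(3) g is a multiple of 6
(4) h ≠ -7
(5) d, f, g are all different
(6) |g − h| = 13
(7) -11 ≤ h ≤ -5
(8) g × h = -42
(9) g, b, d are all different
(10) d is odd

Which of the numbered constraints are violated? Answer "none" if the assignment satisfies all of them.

Violated: 1, 2, 4, and 10.

(1) min(-10, -7, 12) = -10, not -11 — fails.
(2) |-7 − (-7)| = 0, not 1 — fails.
(3) 6 / 6 = 1, so 6 divides 6 — holds.
(4) h = -7, but -7 is required to differ — fails.
(5) values 12, -10, 6 are pairwise distinct — holds.
(6) |6 − (-7)| = 13 — holds.
(7) h = -7 lies in [-11, -5] — holds.
(8) g × h = 6 × (-7) = -42 — holds.
(9) values 6, -10, 12 are pairwise distinct — holds.
(10) d = 12 is even — fails.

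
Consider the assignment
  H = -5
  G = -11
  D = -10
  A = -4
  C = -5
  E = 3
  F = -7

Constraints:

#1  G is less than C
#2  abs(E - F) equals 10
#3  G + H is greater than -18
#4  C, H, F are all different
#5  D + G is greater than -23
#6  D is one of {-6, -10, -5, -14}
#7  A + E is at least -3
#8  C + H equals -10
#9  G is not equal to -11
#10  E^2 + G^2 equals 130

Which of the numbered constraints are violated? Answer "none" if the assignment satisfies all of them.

Constraints 4, 9 do not hold.

#1 G = -11, C = -5; -11 < -5 — holds.
#2 abs(3 - (-7)) = 10 — holds.
#3 G + H = -11 + (-5) = -16; -16 > -18 — holds.
#4 C = H = -5, not all different — does not hold.
#5 D + G = -10 + (-11) = -21; -21 > -23 — holds.
#6 D = -10 is in {-6, -10, -5, -14} — holds.
#7 A + E = -4 + 3 = -1; -1 ≥ -3 — holds.
#8 C + H = -5 + (-5) = -10 — holds.
#9 G = -11, but -11 is required to differ — does not hold.
#10 E^2 + G^2 = 3^2 + (-11)^2 = 9 + 121 = 130 — holds.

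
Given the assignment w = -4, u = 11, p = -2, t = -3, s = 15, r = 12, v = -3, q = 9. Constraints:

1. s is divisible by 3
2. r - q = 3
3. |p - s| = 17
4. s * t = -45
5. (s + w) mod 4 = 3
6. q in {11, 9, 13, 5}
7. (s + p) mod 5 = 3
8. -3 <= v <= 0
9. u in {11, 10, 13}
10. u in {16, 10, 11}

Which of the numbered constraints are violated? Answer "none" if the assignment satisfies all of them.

All constraints are satisfied.

1. 15 / 3 = 5, so 3 divides 15  ✓
2. r - q = 12 - 9 = 3  ✓
3. |-2 - 15| = 17  ✓
4. s * t = 15 * (-3) = -45  ✓
5. s + w = 11; 11 mod 4 = 3  ✓
6. q = 9 is in {11, 9, 13, 5}  ✓
7. s + p = 13; 13 mod 5 = 3  ✓
8. v = -3 lies in [-3, 0]  ✓
9. u = 11 is in {11, 10, 13}  ✓
10. u = 11 is in {16, 10, 11}  ✓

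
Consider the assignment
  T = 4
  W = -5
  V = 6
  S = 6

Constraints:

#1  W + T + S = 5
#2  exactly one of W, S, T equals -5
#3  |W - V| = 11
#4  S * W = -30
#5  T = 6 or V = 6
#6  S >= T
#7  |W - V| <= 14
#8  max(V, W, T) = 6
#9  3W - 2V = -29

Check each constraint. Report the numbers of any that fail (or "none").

#1 W + T + S = -5 + 4 + 6 = 5  ✔
#2 W=-5, S=6, T=4; 1 of them equals -5  ✔
#3 |-5 - 6| = 11  ✔
#4 S * W = 6 * (-5) = -30  ✔
#5 T = 4 ≠ 6, but V = 6 = 6 (second disjunct)  ✔
#6 S = 6, T = 4; 6 ≥ 4  ✔
#7 |-5 - 6| = 11; 11 ≤ 14  ✔
#8 max(6, -5, 4) = 6  ✔
#9 3W - 2V = 3(-5) - 2(6) = -27, not -29  ✘

The assignment fails constraint 9.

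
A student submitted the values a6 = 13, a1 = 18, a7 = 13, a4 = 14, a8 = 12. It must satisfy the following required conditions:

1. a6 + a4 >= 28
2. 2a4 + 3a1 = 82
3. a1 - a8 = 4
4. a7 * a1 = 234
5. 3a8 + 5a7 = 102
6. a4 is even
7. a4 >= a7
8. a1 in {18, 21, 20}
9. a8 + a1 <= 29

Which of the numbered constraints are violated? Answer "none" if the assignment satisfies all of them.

1. a6 + a4 = 13 + 14 = 27; 27 < 28, bound 28 not met  false
2. 2a4 + 3a1 = 2(14) + 3(18) = 82  true
3. a1 - a8 = 18 - 12 = 6, not 4  false
4. a7 * a1 = 13 * 18 = 234  true
5. 3a8 + 5a7 = 3(12) + 5(13) = 101, not 102  false
6. a4 = 14 is even  true
7. a4 = 14, a7 = 13; 14 ≥ 13  true
8. a1 = 18 is in {18, 21, 20}  true
9. a8 + a1 = 12 + 18 = 30; 30 > 29, bound 29 not met  false

Constraints 1, 3, 5, 9 do not hold.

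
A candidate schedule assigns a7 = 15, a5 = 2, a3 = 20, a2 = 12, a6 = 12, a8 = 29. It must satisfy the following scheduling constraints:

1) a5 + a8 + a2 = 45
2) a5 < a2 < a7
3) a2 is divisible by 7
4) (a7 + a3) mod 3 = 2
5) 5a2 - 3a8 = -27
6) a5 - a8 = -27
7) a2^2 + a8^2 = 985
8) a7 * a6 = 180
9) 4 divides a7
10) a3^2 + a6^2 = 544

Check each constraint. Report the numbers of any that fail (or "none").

No — constraints 1, 3, and 9 are not satisfied.

1) a5 + a8 + a2 = 2 + 29 + 12 = 43, not 45  FAIL
2) values 2 < 12 < 15  OK
3) 12 = 7*1 + 5, so 7 does not divide 12  FAIL
4) a7 + a3 = 35; 35 mod 3 = 2  OK
5) 5a2 - 3a8 = 5(12) - 3(29) = -27  OK
6) a5 - a8 = 2 - 29 = -27  OK
7) a2^2 + a8^2 = 12^2 + 29^2 = 144 + 841 = 985  OK
8) a7 * a6 = 15 * 12 = 180  OK
9) 15 = 4*3 + 3, so 4 does not divide 15  FAIL
10) a3^2 + a6^2 = 20^2 + 12^2 = 400 + 144 = 544  OK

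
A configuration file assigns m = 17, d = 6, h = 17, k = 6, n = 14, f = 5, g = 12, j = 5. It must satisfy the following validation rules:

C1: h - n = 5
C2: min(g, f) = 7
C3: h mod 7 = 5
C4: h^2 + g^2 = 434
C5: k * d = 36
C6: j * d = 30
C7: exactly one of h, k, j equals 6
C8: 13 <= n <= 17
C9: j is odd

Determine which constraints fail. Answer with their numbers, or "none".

Constraints 1, 2, 3, 4 are violated.

C1: h - n = 17 - 14 = 3, not 5 — violated.
C2: min(12, 5) = 5, not 7 — violated.
C3: 17 mod 7 = 3, not 5 — violated.
C4: h^2 + g^2 = 17^2 + 12^2 = 289 + 144 = 433, not 434 — violated.
C5: k * d = 6 * 6 = 36 — OK.
C6: j * d = 5 * 6 = 30 — OK.
C7: h=17, k=6, j=5; 1 of them equals 6 — OK.
C8: n = 14 lies in [13, 17] — OK.
C9: j = 5 is odd — OK.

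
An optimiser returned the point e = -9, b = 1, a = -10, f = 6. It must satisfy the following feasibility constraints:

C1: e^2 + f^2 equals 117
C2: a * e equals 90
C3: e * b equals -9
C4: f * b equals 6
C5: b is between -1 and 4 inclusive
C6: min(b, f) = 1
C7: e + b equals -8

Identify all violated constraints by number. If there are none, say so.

The assignment satisfies every constraint.

C1: e^2 + f^2 = (-9)^2 + 6^2 = 81 + 36 = 117 — OK.
C2: a * e = -10 * (-9) = 90 — OK.
C3: e * b = -9 * 1 = -9 — OK.
C4: f * b = 6 * 1 = 6 — OK.
C5: b = 1 lies in [-1, 4] — OK.
C6: min(1, 6) = 1 — OK.
C7: e + b = -9 + 1 = -8 — OK.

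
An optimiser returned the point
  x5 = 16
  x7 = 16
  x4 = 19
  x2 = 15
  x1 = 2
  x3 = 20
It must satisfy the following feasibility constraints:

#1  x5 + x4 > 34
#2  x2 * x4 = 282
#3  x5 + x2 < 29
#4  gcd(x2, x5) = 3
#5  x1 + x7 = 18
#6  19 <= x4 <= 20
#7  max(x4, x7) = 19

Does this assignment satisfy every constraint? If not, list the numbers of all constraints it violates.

#1 x5 + x4 = 16 + 19 = 35; 35 > 34 — OK.
#2 x2 * x4 = 15 * 19 = 285, not 282 — violated.
#3 x5 + x2 = 16 + 15 = 31; 31 ≥ 29, bound 29 not met — violated.
#4 gcd(15, 16) = 1, not 3 — violated.
#5 x1 + x7 = 2 + 16 = 18 — OK.
#6 x4 = 19 lies in [19, 20] — OK.
#7 max(19, 16) = 19 — OK.

Constraints 2, 3, and 4 are violated.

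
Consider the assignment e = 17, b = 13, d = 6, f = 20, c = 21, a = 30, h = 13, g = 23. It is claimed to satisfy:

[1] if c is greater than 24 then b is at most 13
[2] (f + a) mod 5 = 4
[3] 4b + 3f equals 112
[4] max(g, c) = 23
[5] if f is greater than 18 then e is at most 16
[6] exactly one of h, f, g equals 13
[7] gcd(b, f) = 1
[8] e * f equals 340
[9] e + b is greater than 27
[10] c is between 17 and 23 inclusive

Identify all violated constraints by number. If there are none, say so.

Constraints 2 and 5 are violated.

[1] c = 21, not > 24; antecedent false, conditional vacuously true  holds
[2] f + a = 50; 50 mod 5 = 0, not 4  fails
[3] 4b + 3f = 4(13) + 3(20) = 112  holds
[4] max(23, 21) = 23  holds
[5] f = 20 > 18, so we need e ≤ 16; but e = 17 > 16  fails
[6] h=13, f=20, g=23; 1 of them equals 13  holds
[7] gcd(13, 20) = 1  holds
[8] e * f = 17 * 20 = 340  holds
[9] e + b = 17 + 13 = 30; 30 > 27  holds
[10] c = 21 lies in [17, 23]  holds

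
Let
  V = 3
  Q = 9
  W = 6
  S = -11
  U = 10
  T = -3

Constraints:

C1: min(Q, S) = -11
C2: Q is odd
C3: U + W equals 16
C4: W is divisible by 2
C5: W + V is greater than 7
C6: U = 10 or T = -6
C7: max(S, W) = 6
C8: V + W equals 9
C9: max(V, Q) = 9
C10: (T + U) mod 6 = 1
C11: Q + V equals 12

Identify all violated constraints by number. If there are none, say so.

None — every constraint holds.

C1: min(9, -11) = -11  holds
C2: Q = 9 is odd  holds
C3: U + W = 10 + 6 = 16  holds
C4: 6 / 2 = 3, so 2 divides 6  holds
C5: W + V = 6 + 3 = 9; 9 > 7  holds
C6: U = 10 = 10 (first disjunct)  holds
C7: max(-11, 6) = 6  holds
C8: V + W = 3 + 6 = 9  holds
C9: max(3, 9) = 9  holds
C10: T + U = 7; 7 mod 6 = 1  holds
C11: Q + V = 9 + 3 = 12  holds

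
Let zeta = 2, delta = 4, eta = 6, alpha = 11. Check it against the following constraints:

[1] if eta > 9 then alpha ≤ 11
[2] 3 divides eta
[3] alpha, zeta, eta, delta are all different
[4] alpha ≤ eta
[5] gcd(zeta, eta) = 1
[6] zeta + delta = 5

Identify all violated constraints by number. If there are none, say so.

[1] eta = 6, not > 9; antecedent false, conditional vacuously true — satisfied.
[2] 6 / 3 = 2, so 3 divides 6 — satisfied.
[3] values 11, 2, 6, 4 are pairwise distinct — satisfied.
[4] alpha = 11, eta = 6; 11 > 6 (want ≤) — violated.
[5] gcd(2, 6) = 2, not 1 — violated.
[6] zeta + delta = 2 + 4 = 6, not 5 — violated.

The assignment fails constraints 4, 5, and 6.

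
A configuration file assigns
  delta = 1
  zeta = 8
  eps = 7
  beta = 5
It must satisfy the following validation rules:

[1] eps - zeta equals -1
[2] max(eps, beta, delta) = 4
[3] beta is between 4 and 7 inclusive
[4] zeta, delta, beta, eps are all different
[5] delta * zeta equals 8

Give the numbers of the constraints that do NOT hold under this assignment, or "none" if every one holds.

The assignment fails constraint 2.

[1] eps - zeta = 7 - 8 = -1 — OK.
[2] max(7, 5, 1) = 7, not 4 — violated.
[3] beta = 5 lies in [4, 7] — OK.
[4] values 8, 1, 5, 7 are pairwise distinct — OK.
[5] delta * zeta = 1 * 8 = 8 — OK.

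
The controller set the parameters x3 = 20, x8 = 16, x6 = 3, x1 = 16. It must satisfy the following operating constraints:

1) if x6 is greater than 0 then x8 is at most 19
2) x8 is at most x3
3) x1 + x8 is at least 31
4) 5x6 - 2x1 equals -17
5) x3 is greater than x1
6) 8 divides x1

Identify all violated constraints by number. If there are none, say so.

1) x6 = 3 > 0, so we need x8 ≤ 19; x8 = 16 ≤ 19 — holds.
2) x8 = 16, x3 = 20; 16 ≤ 20 — holds.
3) x1 + x8 = 16 + 16 = 32; 32 ≥ 31 — holds.
4) 5x6 - 2x1 = 5(3) - 2(16) = -17 — holds.
5) x3 = 20, x1 = 16; 20 > 16 — holds.
6) 16 / 8 = 2, so 8 divides 16 — holds.

The assignment satisfies every constraint.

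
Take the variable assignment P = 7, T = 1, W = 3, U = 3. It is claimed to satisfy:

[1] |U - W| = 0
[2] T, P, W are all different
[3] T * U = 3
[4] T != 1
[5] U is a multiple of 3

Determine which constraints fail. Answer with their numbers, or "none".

[1] |3 - 3| = 0  ✔
[2] values 1, 7, 3 are pairwise distinct  ✔
[3] T * U = 1 * 3 = 3  ✔
[4] T = 1, but 1 is required to differ  ✘
[5] 3 / 3 = 1, so 3 divides 3  ✔

Constraint 4 is violated.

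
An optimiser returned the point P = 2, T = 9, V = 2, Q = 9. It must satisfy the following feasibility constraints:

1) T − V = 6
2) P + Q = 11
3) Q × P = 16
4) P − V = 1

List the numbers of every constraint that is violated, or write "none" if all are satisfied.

1) T − V = 9 − 2 = 7, not 6 — violated.
2) P + Q = 2 + 9 = 11 — OK.
3) Q × P = 9 × 2 = 18, not 16 — violated.
4) P − V = 2 − 2 = 0, not 1 — violated.

Violated: 1, 3, 4.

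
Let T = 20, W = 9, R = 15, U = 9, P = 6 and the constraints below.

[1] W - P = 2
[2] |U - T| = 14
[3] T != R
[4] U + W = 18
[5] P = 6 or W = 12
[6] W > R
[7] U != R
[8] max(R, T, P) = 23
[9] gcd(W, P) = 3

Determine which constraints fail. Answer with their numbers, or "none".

[1] W - P = 9 - 6 = 3, not 2 — violated.
[2] |9 - 20| = 11, not 14 — violated.
[3] T = 20, R = 15; distinct — OK.
[4] U + W = 9 + 9 = 18 — OK.
[5] P = 6 = 6 (first disjunct) — OK.
[6] W = 9, R = 15; 9 ≤ 15 (want >) — violated.
[7] U = 9, R = 15; distinct — OK.
[8] max(15, 20, 6) = 20, not 23 — violated.
[9] gcd(9, 6) = 3 — OK.

Constraints 1, 2, 6, and 8 do not hold.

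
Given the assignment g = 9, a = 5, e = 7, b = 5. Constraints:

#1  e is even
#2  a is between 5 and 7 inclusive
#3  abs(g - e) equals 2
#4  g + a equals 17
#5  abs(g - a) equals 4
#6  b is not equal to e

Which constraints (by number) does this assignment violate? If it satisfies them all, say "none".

#1 e = 7 is odd  false
#2 a = 5 lies in [5, 7]  true
#3 abs(9 - 7) = 2  true
#4 g + a = 9 + 5 = 14, not 17  false
#5 abs(9 - 5) = 4  true
#6 b = 5, e = 7; distinct  true

Constraints 1, 4 are violated.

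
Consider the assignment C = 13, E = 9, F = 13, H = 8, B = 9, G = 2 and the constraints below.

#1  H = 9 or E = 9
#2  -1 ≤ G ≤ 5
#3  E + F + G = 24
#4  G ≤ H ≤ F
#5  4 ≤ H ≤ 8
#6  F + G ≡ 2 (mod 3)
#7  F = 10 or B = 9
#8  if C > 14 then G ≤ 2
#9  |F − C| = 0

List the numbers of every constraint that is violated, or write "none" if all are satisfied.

Constraint 6 does not hold.

#1 H = 8 ≠ 9, but E = 9 = 9 (second disjunct)  OK
#2 G = 2 lies in [-1, 5]  OK
#3 E + F + G = 9 + 13 + 2 = 24  OK
#4 values 2 ≤ 8 ≤ 13  OK
#5 H = 8 lies in [4, 8]  OK
#6 F + G = 15; 15 mod 3 = 0, not 2  FAIL
#7 F = 13 ≠ 10, but B = 9 = 9 (second disjunct)  OK
#8 C = 13, not > 14; antecedent false, conditional vacuously true  OK
#9 |13 − 13| = 0  OK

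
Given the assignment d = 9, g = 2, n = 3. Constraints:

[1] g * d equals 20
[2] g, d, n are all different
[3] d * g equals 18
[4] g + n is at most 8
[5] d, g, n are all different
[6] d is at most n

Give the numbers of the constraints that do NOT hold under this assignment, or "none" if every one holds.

Constraints 1, 6 do not hold.

[1] g * d = 2 * 9 = 18, not 20 — violated.
[2] values 2, 9, 3 are pairwise distinct — satisfied.
[3] d * g = 9 * 2 = 18 — satisfied.
[4] g + n = 2 + 3 = 5; 5 ≤ 8 — satisfied.
[5] values 9, 2, 3 are pairwise distinct — satisfied.
[6] d = 9, n = 3; 9 > 3 (want ≤) — violated.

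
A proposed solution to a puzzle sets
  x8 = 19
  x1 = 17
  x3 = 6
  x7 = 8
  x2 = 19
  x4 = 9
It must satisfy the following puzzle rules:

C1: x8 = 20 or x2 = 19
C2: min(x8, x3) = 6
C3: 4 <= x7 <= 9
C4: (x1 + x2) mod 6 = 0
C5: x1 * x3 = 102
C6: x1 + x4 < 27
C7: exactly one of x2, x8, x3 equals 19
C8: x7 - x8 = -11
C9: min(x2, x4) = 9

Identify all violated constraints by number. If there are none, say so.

The assignment fails constraint 7.

C1: x8 = 19 ≠ 20, but x2 = 19 = 19 (second disjunct) — holds.
C2: min(19, 6) = 6 — holds.
C3: x7 = 8 lies in [4, 9] — holds.
C4: x1 + x2 = 36; 36 mod 6 = 0 — holds.
C5: x1 * x3 = 17 * 6 = 102 — holds.
C6: x1 + x4 = 17 + 9 = 26; 26 < 27 — holds.
C7: x2=19, x8=19, x3=6; 2 of them equal 19, not exactly one — does not hold.
C8: x7 - x8 = 8 - 19 = -11 — holds.
C9: min(19, 9) = 9 — holds.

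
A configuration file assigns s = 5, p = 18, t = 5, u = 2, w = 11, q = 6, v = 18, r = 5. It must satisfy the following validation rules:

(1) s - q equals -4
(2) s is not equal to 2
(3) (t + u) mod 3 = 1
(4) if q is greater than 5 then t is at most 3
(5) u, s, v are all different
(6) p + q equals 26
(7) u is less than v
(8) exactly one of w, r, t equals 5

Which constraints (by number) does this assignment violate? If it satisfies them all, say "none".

The assignment fails constraints 1, 4, 6, and 8.

(1) s - q = 5 - 6 = -1, not -4 — fails.
(2) s = 5, and 5 ≠ 2 — holds.
(3) t + u = 7; 7 mod 3 = 1 — holds.
(4) q = 6 > 5, so we need t ≤ 3; but t = 5 > 3 — fails.
(5) values 2, 5, 18 are pairwise distinct — holds.
(6) p + q = 18 + 6 = 24, not 26 — fails.
(7) u = 2, v = 18; 2 < 18 — holds.
(8) w=11, r=5, t=5; 2 of them equal 5, not exactly one — fails.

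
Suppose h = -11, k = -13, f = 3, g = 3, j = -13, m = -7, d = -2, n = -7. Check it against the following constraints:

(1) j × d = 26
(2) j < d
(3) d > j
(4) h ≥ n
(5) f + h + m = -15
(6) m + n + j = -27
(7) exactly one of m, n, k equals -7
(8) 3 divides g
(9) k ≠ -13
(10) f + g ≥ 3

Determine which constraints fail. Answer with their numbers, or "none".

(1) j × d = -13 × (-2) = 26  true
(2) j = -13, d = -2; -13 < -2  true
(3) d = -2, j = -13; -2 > -13  true
(4) h = -11, n = -7; -11 < -7 (want ≥)  false
(5) f + h + m = 3 + (-11) + (-7) = -15  true
(6) m + n + j = -7 + (-7) + (-13) = -27  true
(7) m=-7, n=-7, k=-13; 2 of them equal -7, not exactly one  false
(8) 3 / 3 = 1, so 3 divides 3  true
(9) k = -13, but -13 is required to differ  false
(10) f + g = 3 + 3 = 6; 6 ≥ 3  true

No — constraints 4, 7, 9 are not satisfied.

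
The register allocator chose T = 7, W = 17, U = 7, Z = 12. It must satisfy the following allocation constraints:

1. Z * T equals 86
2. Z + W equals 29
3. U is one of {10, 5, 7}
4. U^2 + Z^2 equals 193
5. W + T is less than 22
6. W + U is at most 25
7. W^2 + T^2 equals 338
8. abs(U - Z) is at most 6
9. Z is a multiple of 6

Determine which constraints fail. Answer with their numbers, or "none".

The assignment fails constraints 1, 5.

1. Z * T = 12 * 7 = 84, not 86 — violated.
2. Z + W = 12 + 17 = 29 — OK.
3. U = 7 is in {10, 5, 7} — OK.
4. U^2 + Z^2 = 7^2 + 12^2 = 49 + 144 = 193 — OK.
5. W + T = 17 + 7 = 24; 24 ≥ 22, bound 22 not met — violated.
6. W + U = 17 + 7 = 24; 24 ≤ 25 — OK.
7. W^2 + T^2 = 17^2 + 7^2 = 289 + 49 = 338 — OK.
8. abs(7 - 12) = 5; 5 ≤ 6 — OK.
9. 12 / 6 = 2, so 6 divides 12 — OK.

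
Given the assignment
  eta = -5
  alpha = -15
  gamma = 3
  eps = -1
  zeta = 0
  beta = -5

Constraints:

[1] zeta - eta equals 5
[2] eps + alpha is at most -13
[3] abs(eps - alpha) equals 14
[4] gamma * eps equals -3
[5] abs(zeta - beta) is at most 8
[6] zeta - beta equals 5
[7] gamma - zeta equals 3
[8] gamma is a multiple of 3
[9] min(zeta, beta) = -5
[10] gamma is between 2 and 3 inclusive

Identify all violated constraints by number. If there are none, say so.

All constraints are satisfied.

[1] zeta - eta = 0 - (-5) = 5 — satisfied.
[2] eps + alpha = -1 + (-15) = -16; -16 ≤ -13 — satisfied.
[3] abs(-1 - (-15)) = 14 — satisfied.
[4] gamma * eps = 3 * (-1) = -3 — satisfied.
[5] abs(0 - (-5)) = 5; 5 ≤ 8 — satisfied.
[6] zeta - beta = 0 - (-5) = 5 — satisfied.
[7] gamma - zeta = 3 - 0 = 3 — satisfied.
[8] 3 / 3 = 1, so 3 divides 3 — satisfied.
[9] min(0, -5) = -5 — satisfied.
[10] gamma = 3 lies in [2, 3] — satisfied.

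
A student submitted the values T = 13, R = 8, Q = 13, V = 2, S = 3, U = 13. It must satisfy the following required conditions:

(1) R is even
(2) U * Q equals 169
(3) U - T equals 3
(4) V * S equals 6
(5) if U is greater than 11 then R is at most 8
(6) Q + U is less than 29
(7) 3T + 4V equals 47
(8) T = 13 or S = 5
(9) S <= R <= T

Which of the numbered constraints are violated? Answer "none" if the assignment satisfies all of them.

(1) R = 8 is even  yes
(2) U * Q = 13 * 13 = 169  yes
(3) U - T = 13 - 13 = 0, not 3  no
(4) V * S = 2 * 3 = 6  yes
(5) U = 13 > 11, so we need R ≤ 8; R = 8 ≤ 8  yes
(6) Q + U = 13 + 13 = 26; 26 < 29  yes
(7) 3T + 4V = 3(13) + 4(2) = 47  yes
(8) T = 13 = 13 (first disjunct)  yes
(9) values 3 <= 8 <= 13  yes

No — constraint 3 is not satisfied.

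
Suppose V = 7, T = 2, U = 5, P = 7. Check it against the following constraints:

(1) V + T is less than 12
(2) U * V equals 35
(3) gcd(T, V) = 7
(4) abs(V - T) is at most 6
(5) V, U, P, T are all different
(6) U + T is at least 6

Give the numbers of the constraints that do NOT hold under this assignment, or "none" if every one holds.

Violated: 3, 5.

(1) V + T = 7 + 2 = 9; 9 < 12 — satisfied.
(2) U * V = 5 * 7 = 35 — satisfied.
(3) gcd(2, 7) = 1, not 7 — violated.
(4) abs(7 - 2) = 5; 5 ≤ 6 — satisfied.
(5) V = P = 7, not all different — violated.
(6) U + T = 5 + 2 = 7; 7 ≥ 6 — satisfied.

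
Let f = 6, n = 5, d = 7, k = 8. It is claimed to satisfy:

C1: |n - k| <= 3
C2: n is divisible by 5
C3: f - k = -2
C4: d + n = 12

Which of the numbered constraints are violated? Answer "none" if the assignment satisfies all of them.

The assignment satisfies every constraint.

C1: |5 - 8| = 3; 3 ≤ 3  ✓
C2: 5 / 5 = 1, so 5 divides 5  ✓
C3: f - k = 6 - 8 = -2  ✓
C4: d + n = 7 + 5 = 12  ✓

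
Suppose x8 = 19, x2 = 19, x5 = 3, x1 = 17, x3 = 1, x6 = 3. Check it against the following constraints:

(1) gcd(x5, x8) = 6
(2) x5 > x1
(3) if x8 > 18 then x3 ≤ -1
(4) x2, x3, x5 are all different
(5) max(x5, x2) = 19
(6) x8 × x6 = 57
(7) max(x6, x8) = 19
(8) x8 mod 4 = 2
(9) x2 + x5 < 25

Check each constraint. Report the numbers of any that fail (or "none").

(1) gcd(3, 19) = 1, not 6  false
(2) x5 = 3, x1 = 17; 3 ≤ 17 (want >)  false
(3) x8 = 19 > 18, so we need x3 ≤ -1; but x3 = 1 > -1  false
(4) values 19, 1, 3 are pairwise distinct  true
(5) max(3, 19) = 19  true
(6) x8 × x6 = 19 × 3 = 57  true
(7) max(3, 19) = 19  true
(8) 19 mod 4 = 3, not 2  false
(9) x2 + x5 = 19 + 3 = 22; 22 < 25  true

Violated: 1, 2, 3, and 8.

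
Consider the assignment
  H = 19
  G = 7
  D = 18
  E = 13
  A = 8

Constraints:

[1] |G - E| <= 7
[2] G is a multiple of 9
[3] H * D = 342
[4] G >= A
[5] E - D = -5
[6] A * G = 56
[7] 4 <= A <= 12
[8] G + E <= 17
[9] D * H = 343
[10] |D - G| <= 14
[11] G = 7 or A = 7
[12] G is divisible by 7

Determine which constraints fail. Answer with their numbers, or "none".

No — constraints 2, 4, 8, and 9 are not satisfied.

[1] |7 - 13| = 6; 6 ≤ 7  ✓
[2] 7 = 9*0 + 7, so 9 does not divide 7  ✗
[3] H * D = 19 * 18 = 342  ✓
[4] G = 7, A = 8; 7 < 8 (want ≥)  ✗
[5] E - D = 13 - 18 = -5  ✓
[6] A * G = 8 * 7 = 56  ✓
[7] A = 8 lies in [4, 12]  ✓
[8] G + E = 7 + 13 = 20; 20 > 17, bound 17 not met  ✗
[9] D * H = 18 * 19 = 342, not 343  ✗
[10] |18 - 7| = 11; 11 ≤ 14  ✓
[11] G = 7 = 7 (first disjunct)  ✓
[12] 7 / 7 = 1, so 7 divides 7  ✓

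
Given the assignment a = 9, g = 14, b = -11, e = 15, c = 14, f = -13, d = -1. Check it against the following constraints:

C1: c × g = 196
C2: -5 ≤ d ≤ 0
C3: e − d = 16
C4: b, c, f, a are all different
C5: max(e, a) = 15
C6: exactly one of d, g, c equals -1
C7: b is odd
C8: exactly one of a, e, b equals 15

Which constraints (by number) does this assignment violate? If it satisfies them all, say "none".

All constraints are satisfied.

C1: c × g = 14 × 14 = 196  ✓
C2: d = -1 lies in [-5, 0]  ✓
C3: e − d = 15 − (-1) = 16  ✓
C4: values -11, 14, -13, 9 are pairwise distinct  ✓
C5: max(15, 9) = 15  ✓
C6: d=-1, g=14, c=14; 1 of them equals -1  ✓
C7: b = -11 is odd  ✓
C8: a=9, e=15, b=-11; 1 of them equals 15  ✓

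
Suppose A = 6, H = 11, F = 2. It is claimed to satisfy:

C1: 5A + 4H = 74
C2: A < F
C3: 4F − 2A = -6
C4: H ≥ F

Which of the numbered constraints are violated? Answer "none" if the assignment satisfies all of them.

C1: 5A + 4H = 5(6) + 4(11) = 74  true
C2: A = 6, F = 2; 6 ≥ 2 (want <)  false
C3: 4F − 2A = 4(2) − 2(6) = -4, not -6  false
C4: H = 11, F = 2; 11 ≥ 2  true

Constraints 2 and 3 do not hold.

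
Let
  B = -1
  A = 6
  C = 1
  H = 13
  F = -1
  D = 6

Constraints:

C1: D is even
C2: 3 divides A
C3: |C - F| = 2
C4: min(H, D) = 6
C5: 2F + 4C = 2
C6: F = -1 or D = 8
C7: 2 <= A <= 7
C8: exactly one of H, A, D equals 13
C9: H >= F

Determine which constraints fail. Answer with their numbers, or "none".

Yes — all constraints hold.

C1: D = 6 is even  yes
C2: 6 / 3 = 2, so 3 divides 6  yes
C3: |1 - (-1)| = 2  yes
C4: min(13, 6) = 6  yes
C5: 2F + 4C = 2(-1) + 4(1) = 2  yes
C6: F = -1 = -1 (first disjunct)  yes
C7: A = 6 lies in [2, 7]  yes
C8: H=13, A=6, D=6; 1 of them equals 13  yes
C9: H = 13, F = -1; 13 ≥ -1  yes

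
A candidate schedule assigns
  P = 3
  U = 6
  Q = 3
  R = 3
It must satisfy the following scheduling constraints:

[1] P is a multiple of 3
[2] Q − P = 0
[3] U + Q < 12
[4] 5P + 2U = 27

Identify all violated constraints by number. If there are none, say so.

The assignment satisfies every constraint.

[1] 3 / 3 = 1, so 3 divides 3 — satisfied.
[2] Q − P = 3 − 3 = 0 — satisfied.
[3] U + Q = 6 + 3 = 9; 9 < 12 — satisfied.
[4] 5P + 2U = 5(3) + 2(6) = 27 — satisfied.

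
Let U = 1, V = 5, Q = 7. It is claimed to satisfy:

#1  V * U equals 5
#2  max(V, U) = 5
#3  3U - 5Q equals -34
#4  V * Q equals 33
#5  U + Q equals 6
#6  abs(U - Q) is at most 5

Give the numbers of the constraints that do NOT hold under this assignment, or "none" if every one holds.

The assignment fails constraints 3, 4, 5, and 6.

#1 V * U = 5 * 1 = 5 — holds.
#2 max(5, 1) = 5 — holds.
#3 3U - 5Q = 3(1) - 5(7) = -32, not -34 — fails.
#4 V * Q = 5 * 7 = 35, not 33 — fails.
#5 U + Q = 1 + 7 = 8, not 6 — fails.
#6 abs(1 - 7) = 6; 6 > 5, exceeds bound 5 — fails.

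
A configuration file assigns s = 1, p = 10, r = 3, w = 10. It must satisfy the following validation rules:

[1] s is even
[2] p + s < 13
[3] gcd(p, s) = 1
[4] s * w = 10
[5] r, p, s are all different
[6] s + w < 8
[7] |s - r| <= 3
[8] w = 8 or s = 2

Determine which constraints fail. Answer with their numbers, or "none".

No — constraints 1, 6, and 8 are not satisfied.

[1] s = 1 is odd — violated.
[2] p + s = 10 + 1 = 11; 11 < 13 — OK.
[3] gcd(10, 1) = 1 — OK.
[4] s * w = 1 * 10 = 10 — OK.
[5] values 3, 10, 1 are pairwise distinct — OK.
[6] s + w = 1 + 10 = 11; 11 ≥ 8, bound 8 not met — violated.
[7] |1 - 3| = 2; 2 ≤ 3 — OK.
[8] w = 10 ≠ 8 and s = 1 ≠ 2; both disjuncts false — violated.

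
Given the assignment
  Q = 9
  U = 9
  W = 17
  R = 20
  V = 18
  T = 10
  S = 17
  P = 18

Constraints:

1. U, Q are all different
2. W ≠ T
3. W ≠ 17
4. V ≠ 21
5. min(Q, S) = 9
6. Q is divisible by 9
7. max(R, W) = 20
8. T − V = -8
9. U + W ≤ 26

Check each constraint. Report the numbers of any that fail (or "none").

The assignment fails constraints 1 and 3.

1. U = Q = 9, not all different — fails.
2. W = 17, T = 10; distinct — holds.
3. W = 17, but 17 is required to differ — fails.
4. V = 18, and 18 ≠ 21 — holds.
5. min(9, 17) = 9 — holds.
6. 9 / 9 = 1, so 9 divides 9 — holds.
7. max(20, 17) = 20 — holds.
8. T − V = 10 − 18 = -8 — holds.
9. U + W = 9 + 17 = 26; 26 ≤ 26 — holds.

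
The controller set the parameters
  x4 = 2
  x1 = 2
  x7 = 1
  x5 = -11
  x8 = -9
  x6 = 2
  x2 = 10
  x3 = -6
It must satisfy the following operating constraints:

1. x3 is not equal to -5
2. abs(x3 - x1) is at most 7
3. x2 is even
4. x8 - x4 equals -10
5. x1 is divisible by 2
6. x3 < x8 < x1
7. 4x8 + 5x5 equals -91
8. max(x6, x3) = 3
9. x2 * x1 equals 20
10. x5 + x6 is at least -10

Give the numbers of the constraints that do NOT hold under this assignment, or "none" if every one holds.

1. x3 = -6, and -6 ≠ -5  true
2. abs(-6 - 2) = 8; 8 > 7, exceeds bound 7  false
3. x2 = 10 is even  true
4. x8 - x4 = -9 - 2 = -11, not -10  false
5. 2 / 2 = 1, so 2 divides 2  true
6. values -6, -9, 2; x3 = -6 is not < x8 = -9  false
7. 4x8 + 5x5 = 4(-9) + 5(-11) = -91  true
8. max(2, -6) = 2, not 3  false
9. x2 * x1 = 10 * 2 = 20  true
10. x5 + x6 = -11 + 2 = -9; -9 ≥ -10  true

No — constraints 2, 4, 6, 8 are not satisfied.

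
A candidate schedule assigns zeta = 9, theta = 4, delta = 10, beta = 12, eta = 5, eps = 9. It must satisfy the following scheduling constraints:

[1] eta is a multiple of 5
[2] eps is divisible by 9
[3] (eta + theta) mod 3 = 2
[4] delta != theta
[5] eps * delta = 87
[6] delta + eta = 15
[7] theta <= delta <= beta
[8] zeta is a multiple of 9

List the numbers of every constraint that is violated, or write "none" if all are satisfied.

[1] 5 / 5 = 1, so 5 divides 5 — holds.
[2] 9 / 9 = 1, so 9 divides 9 — holds.
[3] eta + theta = 9; 9 mod 3 = 0, not 2 — does not hold.
[4] delta = 10, theta = 4; distinct — holds.
[5] eps * delta = 9 * 10 = 90, not 87 — does not hold.
[6] delta + eta = 10 + 5 = 15 — holds.
[7] values 4 <= 10 <= 12 — holds.
[8] 9 / 9 = 1, so 9 divides 9 — holds.

Constraints 3, 5 are violated.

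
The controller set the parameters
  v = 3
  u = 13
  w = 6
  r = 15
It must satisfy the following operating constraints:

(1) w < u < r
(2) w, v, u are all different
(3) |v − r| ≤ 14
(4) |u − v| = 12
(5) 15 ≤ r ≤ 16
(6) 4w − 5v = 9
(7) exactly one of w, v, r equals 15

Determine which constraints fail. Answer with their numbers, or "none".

(1) values 6 < 13 < 15  yes
(2) values 6, 3, 13 are pairwise distinct  yes
(3) |3 − 15| = 12; 12 ≤ 14  yes
(4) |13 − 3| = 10, not 12  no
(5) r = 15 lies in [15, 16]  yes
(6) 4w − 5v = 4(6) − 5(3) = 9  yes
(7) w=6, v=3, r=15; 1 of them equals 15  yes

Violated: 4.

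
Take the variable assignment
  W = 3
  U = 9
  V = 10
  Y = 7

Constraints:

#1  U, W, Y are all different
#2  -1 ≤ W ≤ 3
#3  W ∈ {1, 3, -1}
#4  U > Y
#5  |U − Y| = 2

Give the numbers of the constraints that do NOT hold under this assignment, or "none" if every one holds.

The assignment satisfies every constraint.

#1 values 9, 3, 7 are pairwise distinct  true
#2 W = 3 lies in [-1, 3]  true
#3 W = 3 is in {1, 3, -1}  true
#4 U = 9, Y = 7; 9 > 7  true
#5 |9 − 7| = 2  true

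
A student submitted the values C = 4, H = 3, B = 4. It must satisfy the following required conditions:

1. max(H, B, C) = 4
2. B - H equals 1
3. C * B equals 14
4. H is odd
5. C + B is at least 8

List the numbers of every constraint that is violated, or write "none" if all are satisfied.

1. max(3, 4, 4) = 4 — holds.
2. B - H = 4 - 3 = 1 — holds.
3. C * B = 4 * 4 = 16, not 14 — fails.
4. H = 3 is odd — holds.
5. C + B = 4 + 4 = 8; 8 ≥ 8 — holds.

No — constraint 3 is not satisfied.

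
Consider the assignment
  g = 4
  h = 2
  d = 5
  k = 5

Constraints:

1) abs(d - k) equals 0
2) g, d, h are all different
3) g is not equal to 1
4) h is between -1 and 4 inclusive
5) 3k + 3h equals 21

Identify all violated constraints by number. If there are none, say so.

1) abs(5 - 5) = 0 — holds.
2) values 4, 5, 2 are pairwise distinct — holds.
3) g = 4, and 4 ≠ 1 — holds.
4) h = 2 lies in [-1, 4] — holds.
5) 3k + 3h = 3(5) + 3(2) = 21 — holds.

None — every constraint holds.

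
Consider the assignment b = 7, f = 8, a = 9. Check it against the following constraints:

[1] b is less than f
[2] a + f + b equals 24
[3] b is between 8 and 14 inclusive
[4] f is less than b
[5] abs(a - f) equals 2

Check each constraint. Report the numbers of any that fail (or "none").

[1] b = 7, f = 8; 7 < 8  holds
[2] a + f + b = 9 + 8 + 7 = 24  holds
[3] b = 7 is outside [8, 14]  fails
[4] f = 8, b = 7; 8 ≥ 7 (want <)  fails
[5] abs(9 - 8) = 1, not 2  fails

The assignment fails constraints 3, 4, 5.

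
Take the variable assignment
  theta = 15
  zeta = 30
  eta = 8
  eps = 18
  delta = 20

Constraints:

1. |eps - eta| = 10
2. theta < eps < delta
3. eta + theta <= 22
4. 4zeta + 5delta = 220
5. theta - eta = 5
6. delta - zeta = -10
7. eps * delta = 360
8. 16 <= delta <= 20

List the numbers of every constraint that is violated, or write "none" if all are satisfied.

Constraints 3 and 5 are violated.

1. |18 - 8| = 10 — holds.
2. values 15 < 18 < 20 — holds.
3. eta + theta = 8 + 15 = 23; 23 > 22, bound 22 not met — does not hold.
4. 4zeta + 5delta = 4(30) + 5(20) = 220 — holds.
5. theta - eta = 15 - 8 = 7, not 5 — does not hold.
6. delta - zeta = 20 - 30 = -10 — holds.
7. eps * delta = 18 * 20 = 360 — holds.
8. delta = 20 lies in [16, 20] — holds.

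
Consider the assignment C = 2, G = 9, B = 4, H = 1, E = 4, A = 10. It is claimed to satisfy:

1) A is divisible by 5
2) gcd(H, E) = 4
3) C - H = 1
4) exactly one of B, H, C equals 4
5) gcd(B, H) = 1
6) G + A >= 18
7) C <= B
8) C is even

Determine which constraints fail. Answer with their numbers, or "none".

The assignment fails constraint 2.

1) 10 / 5 = 2, so 5 divides 10  yes
2) gcd(1, 4) = 1, not 4  no
3) C - H = 2 - 1 = 1  yes
4) B=4, H=1, C=2; 1 of them equals 4  yes
5) gcd(4, 1) = 1  yes
6) G + A = 9 + 10 = 19; 19 ≥ 18  yes
7) C = 2, B = 4; 2 ≤ 4  yes
8) C = 2 is even  yes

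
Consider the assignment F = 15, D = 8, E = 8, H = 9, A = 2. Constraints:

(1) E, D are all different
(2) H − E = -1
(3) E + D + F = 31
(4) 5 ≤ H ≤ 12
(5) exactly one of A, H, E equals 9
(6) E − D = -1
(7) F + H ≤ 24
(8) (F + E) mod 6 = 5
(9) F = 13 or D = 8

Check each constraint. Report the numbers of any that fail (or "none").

(1) E = D = 8, not all different — violated.
(2) H − E = 9 − 8 = 1, not -1 — violated.
(3) E + D + F = 8 + 8 + 15 = 31 — satisfied.
(4) H = 9 lies in [5, 12] — satisfied.
(5) A=2, H=9, E=8; 1 of them equals 9 — satisfied.
(6) E − D = 8 − 8 = 0, not -1 — violated.
(7) F + H = 15 + 9 = 24; 24 ≤ 24 — satisfied.
(8) F + E = 23; 23 mod 6 = 5 — satisfied.
(9) F = 15 ≠ 13, but D = 8 = 8 (second disjunct) — satisfied.

Constraints 1, 2, and 6 do not hold.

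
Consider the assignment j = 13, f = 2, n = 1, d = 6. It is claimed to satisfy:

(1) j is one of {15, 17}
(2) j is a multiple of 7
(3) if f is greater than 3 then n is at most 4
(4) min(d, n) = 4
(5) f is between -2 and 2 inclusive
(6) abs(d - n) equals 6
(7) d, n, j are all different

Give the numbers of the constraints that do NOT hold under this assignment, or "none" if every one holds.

(1) j = 13 is not in {15, 17}  FAIL
(2) 13 = 7*1 + 6, so 7 does not divide 13  FAIL
(3) f = 2, not > 3; antecedent false, conditional vacuously true  OK
(4) min(6, 1) = 1, not 4  FAIL
(5) f = 2 lies in [-2, 2]  OK
(6) abs(6 - 1) = 5, not 6  FAIL
(7) values 6, 1, 13 are pairwise distinct  OK

Constraints 1, 2, 4, and 6 are violated.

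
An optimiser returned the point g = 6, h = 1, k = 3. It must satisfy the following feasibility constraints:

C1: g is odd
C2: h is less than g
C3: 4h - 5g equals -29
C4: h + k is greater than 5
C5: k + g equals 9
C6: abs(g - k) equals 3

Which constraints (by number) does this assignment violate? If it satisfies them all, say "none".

C1: g = 6 is even — violated.
C2: h = 1, g = 6; 1 < 6 — satisfied.
C3: 4h - 5g = 4(1) - 5(6) = -26, not -29 — violated.
C4: h + k = 1 + 3 = 4; 4 ≤ 5, bound 5 not met — violated.
C5: k + g = 3 + 6 = 9 — satisfied.
C6: abs(6 - 3) = 3 — satisfied.

The assignment fails constraints 1, 3, and 4.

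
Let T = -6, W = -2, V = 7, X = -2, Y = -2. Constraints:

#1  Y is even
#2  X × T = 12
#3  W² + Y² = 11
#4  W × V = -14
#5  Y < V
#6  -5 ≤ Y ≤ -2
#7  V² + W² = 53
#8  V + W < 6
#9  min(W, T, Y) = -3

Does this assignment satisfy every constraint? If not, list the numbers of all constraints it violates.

Constraints 3 and 9 do not hold.

#1 Y = -2 is even  OK
#2 X × T = -2 × (-6) = 12  OK
#3 W² + Y² = (-2)² + (-2)² = 4 + 4 = 8, not 11  FAIL
#4 W × V = -2 × 7 = -14  OK
#5 Y = -2, V = 7; -2 < 7  OK
#6 Y = -2 lies in [-5, -2]  OK
#7 V² + W² = 7² + (-2)² = 49 + 4 = 53  OK
#8 V + W = 7 + (-2) = 5; 5 < 6  OK
#9 min(-2, -6, -2) = -6, not -3  FAIL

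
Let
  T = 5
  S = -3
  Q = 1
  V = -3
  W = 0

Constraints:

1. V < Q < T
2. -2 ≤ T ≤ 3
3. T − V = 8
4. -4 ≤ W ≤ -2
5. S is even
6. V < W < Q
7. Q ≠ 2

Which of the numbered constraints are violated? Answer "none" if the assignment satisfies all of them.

Constraints 2, 4, 5 do not hold.

1. values -3 < 1 < 5  holds
2. T = 5 is outside [-2, 3]  fails
3. T − V = 5 − (-3) = 8  holds
4. W = 0 is outside [-4, -2]  fails
5. S = -3 is odd  fails
6. values -3 < 0 < 1  holds
7. Q = 1, and 1 ≠ 2  holds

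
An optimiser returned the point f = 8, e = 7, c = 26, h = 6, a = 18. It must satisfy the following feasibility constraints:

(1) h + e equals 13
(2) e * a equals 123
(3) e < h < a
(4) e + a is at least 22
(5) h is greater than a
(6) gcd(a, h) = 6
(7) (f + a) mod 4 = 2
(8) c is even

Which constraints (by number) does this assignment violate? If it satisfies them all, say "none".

No — constraints 2, 3, and 5 are not satisfied.

(1) h + e = 6 + 7 = 13  true
(2) e * a = 7 * 18 = 126, not 123  false
(3) values 7, 6, 18; e = 7 is not < h = 6  false
(4) e + a = 7 + 18 = 25; 25 ≥ 22  true
(5) h = 6, a = 18; 6 ≤ 18 (want >)  false
(6) gcd(18, 6) = 6  true
(7) f + a = 26; 26 mod 4 = 2  true
(8) c = 26 is even  true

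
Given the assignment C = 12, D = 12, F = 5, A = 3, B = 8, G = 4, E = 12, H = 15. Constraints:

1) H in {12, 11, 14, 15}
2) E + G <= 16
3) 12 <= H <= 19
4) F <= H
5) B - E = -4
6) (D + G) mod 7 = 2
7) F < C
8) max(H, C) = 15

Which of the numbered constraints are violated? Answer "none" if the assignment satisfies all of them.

Yes — all constraints hold.

1) H = 15 is in {12, 11, 14, 15} — OK.
2) E + G = 12 + 4 = 16; 16 ≤ 16 — OK.
3) H = 15 lies in [12, 19] — OK.
4) F = 5, H = 15; 5 ≤ 15 — OK.
5) B - E = 8 - 12 = -4 — OK.
6) D + G = 16; 16 mod 7 = 2 — OK.
7) F = 5, C = 12; 5 < 12 — OK.
8) max(15, 12) = 15 — OK.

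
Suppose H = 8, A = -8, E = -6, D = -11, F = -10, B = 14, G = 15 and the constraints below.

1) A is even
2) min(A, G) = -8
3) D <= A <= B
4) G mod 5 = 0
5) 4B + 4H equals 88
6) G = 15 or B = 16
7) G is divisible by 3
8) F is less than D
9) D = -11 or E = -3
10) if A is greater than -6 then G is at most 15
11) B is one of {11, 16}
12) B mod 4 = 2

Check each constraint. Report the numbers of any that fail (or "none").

1) A = -8 is even  ✔
2) min(-8, 15) = -8  ✔
3) values -11 <= -8 <= 14  ✔
4) 15 mod 5 = 0  ✔
5) 4B + 4H = 4(14) + 4(8) = 88  ✔
6) G = 15 = 15 (first disjunct)  ✔
7) 15 / 3 = 5, so 3 divides 15  ✔
8) F = -10, D = -11; -10 ≥ -11 (want <)  ✘
9) D = -11 = -11 (first disjunct)  ✔
10) A = -8, not > -6; antecedent false, conditional vacuously true  ✔
11) B = 14 is not in {11, 16}  ✘
12) 14 mod 4 = 2  ✔

Violated: 8 and 11.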